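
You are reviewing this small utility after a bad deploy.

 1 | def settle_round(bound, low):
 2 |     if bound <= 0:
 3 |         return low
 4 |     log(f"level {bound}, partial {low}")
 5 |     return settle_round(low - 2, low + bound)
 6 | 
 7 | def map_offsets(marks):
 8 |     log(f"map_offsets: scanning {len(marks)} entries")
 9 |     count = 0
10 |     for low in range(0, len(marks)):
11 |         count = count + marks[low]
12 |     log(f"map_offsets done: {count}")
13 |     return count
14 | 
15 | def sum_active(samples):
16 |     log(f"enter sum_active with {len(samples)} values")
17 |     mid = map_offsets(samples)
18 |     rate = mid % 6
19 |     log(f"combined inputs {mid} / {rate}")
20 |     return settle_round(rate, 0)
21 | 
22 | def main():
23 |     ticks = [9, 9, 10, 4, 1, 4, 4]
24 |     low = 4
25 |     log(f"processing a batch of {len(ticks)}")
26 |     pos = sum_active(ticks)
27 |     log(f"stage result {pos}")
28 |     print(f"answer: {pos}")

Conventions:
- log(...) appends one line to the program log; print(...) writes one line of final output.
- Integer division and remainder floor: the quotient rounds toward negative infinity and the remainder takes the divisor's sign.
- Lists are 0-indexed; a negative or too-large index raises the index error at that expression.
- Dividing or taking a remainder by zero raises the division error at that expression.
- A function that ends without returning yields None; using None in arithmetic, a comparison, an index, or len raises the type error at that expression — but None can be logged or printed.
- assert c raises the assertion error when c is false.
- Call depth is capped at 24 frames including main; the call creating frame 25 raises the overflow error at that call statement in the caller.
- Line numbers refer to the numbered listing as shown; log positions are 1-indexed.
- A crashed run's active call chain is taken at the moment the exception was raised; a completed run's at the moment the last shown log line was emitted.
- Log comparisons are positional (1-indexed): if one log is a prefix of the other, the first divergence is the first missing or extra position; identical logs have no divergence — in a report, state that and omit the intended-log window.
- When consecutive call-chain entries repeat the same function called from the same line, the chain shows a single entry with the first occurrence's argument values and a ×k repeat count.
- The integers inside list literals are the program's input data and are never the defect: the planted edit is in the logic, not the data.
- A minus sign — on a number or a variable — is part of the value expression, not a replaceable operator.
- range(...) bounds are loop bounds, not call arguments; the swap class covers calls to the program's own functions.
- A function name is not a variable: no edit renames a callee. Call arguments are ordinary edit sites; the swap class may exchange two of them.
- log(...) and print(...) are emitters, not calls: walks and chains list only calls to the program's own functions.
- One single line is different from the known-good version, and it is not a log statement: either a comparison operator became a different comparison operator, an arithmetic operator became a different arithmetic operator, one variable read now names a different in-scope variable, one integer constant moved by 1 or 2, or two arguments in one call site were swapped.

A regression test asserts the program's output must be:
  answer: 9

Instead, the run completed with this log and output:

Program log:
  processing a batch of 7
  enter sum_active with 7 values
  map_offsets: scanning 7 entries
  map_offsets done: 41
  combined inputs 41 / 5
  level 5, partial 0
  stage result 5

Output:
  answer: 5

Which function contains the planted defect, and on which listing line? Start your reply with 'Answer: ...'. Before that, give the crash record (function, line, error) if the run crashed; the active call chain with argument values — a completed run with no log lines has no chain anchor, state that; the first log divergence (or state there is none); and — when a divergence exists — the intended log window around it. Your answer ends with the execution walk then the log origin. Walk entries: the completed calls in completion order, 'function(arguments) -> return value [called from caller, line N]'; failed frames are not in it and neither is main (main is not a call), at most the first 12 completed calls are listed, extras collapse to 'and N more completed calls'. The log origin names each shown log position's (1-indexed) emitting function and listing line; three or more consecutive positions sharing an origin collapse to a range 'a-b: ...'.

Answer: the defect is in settle_round at line 5.
The tell: At log position 7 the runs split — shown 'stage result 5', but the working version logs 'level 3, partial 5'.
Call chain: main.
First divergence: position 7; shown 'stage result 5' vs intended 'level 3, partial 5'.
Intended log window:
  5: combined inputs 41 / 5
  6: level 5, partial 0
  7: level 3, partial 5
  8: level 1, partial 8
Execution walk:
  map_offsets([9, 9, 10, 4, 1, 4, 4]) -> 41  [called from sum_active, line 17]
  settle_round(-2, 5) -> 5  [called from settle_round, line 5]
  settle_round(5, 0) -> 5  [called from sum_active, line 20]
  sum_active([9, 9, 10, 4, 1, 4, 4]) -> 5  [called from main, line 26]
Log line origins:
  1: from main, line 25
  2: from sum_active, line 16
  3: from map_offsets, line 8
  4: from map_offsets, line 12
  5: from sum_active, line 19
  6: from settle_round, line 4
  7: from main, line 27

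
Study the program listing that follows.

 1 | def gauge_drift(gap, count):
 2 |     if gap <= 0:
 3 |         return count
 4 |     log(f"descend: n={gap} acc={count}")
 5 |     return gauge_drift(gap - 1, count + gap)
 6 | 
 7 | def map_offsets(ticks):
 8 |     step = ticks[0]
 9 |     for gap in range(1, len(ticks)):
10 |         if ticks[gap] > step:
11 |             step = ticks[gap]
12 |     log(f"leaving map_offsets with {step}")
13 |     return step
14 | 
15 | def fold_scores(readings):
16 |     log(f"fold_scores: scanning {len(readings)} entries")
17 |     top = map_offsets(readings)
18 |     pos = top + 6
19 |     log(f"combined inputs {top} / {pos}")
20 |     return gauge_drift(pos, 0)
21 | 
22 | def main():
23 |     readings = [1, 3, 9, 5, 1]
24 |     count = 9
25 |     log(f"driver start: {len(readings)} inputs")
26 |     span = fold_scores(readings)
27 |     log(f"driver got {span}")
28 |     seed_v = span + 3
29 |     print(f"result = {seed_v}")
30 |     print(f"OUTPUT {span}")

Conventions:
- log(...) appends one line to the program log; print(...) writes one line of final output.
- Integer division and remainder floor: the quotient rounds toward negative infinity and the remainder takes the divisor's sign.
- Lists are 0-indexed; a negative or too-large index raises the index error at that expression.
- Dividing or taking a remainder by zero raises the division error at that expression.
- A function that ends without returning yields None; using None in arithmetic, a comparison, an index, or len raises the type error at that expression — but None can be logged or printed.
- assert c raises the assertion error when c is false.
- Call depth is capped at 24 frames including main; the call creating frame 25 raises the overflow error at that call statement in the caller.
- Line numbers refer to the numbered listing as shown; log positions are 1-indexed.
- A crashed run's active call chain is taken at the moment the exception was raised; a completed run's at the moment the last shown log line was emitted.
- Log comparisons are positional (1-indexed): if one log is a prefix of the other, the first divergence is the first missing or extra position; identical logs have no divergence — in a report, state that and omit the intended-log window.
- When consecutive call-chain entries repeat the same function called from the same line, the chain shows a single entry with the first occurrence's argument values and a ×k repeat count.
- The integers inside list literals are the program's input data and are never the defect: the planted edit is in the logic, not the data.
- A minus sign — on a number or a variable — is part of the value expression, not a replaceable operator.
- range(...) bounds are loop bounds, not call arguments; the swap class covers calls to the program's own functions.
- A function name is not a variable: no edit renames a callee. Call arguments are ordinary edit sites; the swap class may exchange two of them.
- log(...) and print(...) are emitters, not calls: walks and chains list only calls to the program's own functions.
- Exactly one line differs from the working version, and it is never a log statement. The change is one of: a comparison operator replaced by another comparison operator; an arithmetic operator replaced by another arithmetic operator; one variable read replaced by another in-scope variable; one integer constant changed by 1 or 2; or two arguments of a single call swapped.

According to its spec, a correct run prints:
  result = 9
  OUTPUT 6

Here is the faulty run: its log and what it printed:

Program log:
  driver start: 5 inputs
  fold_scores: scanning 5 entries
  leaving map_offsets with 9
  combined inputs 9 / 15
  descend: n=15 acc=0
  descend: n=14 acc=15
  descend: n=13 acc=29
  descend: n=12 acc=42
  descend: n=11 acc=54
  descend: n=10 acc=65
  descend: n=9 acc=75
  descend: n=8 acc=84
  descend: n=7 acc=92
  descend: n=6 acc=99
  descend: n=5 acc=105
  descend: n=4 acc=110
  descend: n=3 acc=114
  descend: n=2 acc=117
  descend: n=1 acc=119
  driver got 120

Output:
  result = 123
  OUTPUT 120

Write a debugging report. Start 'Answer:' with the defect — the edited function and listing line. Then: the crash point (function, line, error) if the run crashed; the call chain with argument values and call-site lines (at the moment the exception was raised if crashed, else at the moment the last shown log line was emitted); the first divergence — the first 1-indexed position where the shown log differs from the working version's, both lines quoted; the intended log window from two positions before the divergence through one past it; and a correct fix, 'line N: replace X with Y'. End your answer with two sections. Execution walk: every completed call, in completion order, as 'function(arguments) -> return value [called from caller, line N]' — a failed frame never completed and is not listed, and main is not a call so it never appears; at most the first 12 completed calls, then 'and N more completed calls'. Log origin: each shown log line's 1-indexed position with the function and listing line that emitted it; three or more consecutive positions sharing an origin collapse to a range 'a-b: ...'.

Answer: the defect is in fold_scores at line 18.
Key observation: The earliest visible damage is log position 4 — 'combined inputs 9 / 15' rather than the intended 'combined inputs 9 / 3'.
Call chain: main.
First divergence: at position 4 the run shows 'combined inputs 9 / 15' where the working version logs 'combined inputs 9 / 3'.
Intended log window:
  2: fold_scores: scanning 5 entries
  3: leaving map_offsets with 9
  4: combined inputs 9 / 3
  5: descend: n=3 acc=0
Execution walk:
  map_offsets([1, 3, 9, 5, 1]) -> 9  [called from fold_scores, line 17]
  gauge_drift(0, 120) -> 120  [called from gauge_drift, line 5]
  gauge_drift(1, 119) -> 120  [called from gauge_drift, line 5]
  gauge_drift(2, 117) -> 120  [called from gauge_drift, line 5]
  gauge_drift(3, 114) -> 120  [called from gauge_drift, line 5]
  gauge_drift(4, 110) -> 120  [called from gauge_drift, line 5]
  gauge_drift(5, 105) -> 120  [called from gauge_drift, line 5]
  gauge_drift(6, 99) -> 120  [called from gauge_drift, line 5]
  gauge_drift(7, 92) -> 120  [called from gauge_drift, line 5]
  gauge_drift(8, 84) -> 120  [called from gauge_drift, line 5]
  gauge_drift(9, 75) -> 120  [called from gauge_drift, line 5]
  gauge_drift(10, 65) -> 120  [called from gauge_drift, line 5]
  ... and 6 more completed calls
Log origin:
  1: from main, line 25
  2: from fold_scores, line 16
  3: from map_offsets, line 12
  4: from fold_scores, line 19
  5-19: from gauge_drift, line 4
  20: from main, line 27
A correct fix: line 18: replace `+` with `%`.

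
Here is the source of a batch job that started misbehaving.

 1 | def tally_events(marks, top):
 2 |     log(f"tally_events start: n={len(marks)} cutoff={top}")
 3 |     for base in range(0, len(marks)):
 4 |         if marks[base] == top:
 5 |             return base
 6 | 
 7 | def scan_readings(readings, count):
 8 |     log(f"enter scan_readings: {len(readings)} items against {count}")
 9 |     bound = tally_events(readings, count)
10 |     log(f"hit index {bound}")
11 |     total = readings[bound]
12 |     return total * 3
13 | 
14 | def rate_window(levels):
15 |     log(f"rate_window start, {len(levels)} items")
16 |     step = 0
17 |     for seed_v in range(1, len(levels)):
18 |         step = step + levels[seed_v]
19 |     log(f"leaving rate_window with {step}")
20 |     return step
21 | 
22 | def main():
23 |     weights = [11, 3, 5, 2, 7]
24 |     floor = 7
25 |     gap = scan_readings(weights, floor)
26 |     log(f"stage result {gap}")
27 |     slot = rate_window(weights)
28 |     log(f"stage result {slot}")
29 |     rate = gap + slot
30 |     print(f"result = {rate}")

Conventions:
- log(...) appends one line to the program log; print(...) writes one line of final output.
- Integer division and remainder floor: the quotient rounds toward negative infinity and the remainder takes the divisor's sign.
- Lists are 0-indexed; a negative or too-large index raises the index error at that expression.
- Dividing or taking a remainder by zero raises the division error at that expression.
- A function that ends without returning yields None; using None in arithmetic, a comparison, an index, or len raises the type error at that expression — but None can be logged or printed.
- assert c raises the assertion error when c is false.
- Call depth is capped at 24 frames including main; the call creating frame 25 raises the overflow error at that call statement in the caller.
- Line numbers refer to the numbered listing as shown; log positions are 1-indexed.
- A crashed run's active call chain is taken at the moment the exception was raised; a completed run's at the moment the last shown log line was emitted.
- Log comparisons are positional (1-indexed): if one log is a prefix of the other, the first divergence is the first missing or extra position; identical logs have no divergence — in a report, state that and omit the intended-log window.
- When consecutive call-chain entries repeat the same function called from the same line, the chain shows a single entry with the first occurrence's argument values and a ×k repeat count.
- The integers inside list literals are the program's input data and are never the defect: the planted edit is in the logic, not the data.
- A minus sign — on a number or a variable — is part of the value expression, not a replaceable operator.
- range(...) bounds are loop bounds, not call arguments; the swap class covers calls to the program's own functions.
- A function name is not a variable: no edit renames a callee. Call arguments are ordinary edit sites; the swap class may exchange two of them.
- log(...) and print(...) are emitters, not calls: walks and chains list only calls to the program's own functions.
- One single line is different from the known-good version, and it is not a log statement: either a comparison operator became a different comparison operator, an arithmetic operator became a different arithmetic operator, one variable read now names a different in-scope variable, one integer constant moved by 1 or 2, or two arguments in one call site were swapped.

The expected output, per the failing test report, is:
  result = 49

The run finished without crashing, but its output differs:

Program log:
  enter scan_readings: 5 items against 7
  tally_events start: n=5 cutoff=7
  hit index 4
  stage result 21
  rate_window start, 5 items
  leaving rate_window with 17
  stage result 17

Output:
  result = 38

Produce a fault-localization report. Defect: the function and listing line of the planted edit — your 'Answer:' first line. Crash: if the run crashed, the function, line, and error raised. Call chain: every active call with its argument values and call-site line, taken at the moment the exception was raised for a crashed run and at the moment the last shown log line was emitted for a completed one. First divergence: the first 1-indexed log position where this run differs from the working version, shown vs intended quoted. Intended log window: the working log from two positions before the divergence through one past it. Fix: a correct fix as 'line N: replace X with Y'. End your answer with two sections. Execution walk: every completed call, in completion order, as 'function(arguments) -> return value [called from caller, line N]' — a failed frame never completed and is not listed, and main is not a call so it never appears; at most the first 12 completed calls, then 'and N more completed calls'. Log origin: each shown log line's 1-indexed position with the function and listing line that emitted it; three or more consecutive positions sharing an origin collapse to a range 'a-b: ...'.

Answer: the defect is in rate_window at line 17.
Core observation: At log position 6 the runs split — shown 'leaving rate_window with 17', but the working version logs 'leaving rate_window with 28'.
Call chain: main.
First divergence: position 6 — the shown line 'leaving rate_window with 17' should read 'leaving rate_window with 28'.
Intended log window:
  4: stage result 21
  5: rate_window start, 5 items
  6: leaving rate_window with 28
  7: stage result 28
Execution walk:
  tally_events([11, 3, 5, 2, 7], 7) -> 4  [called from scan_readings, line 9]
  scan_readings([11, 3, 5, 2, 7], 7) -> 21  [called from main, line 25]
  rate_window([11, 3, 5, 2, 7]) -> 17  [called from main, line 27]
Log origin:
  1 — scan_readings, line 8
  2 — tally_events, line 2
  3 — scan_readings, line 10
  4 — main, line 26
  5 — rate_window, line 15
  6 — rate_window, line 19
  7 — main, line 28
A correct fix: line 17: replace `1` with `0`.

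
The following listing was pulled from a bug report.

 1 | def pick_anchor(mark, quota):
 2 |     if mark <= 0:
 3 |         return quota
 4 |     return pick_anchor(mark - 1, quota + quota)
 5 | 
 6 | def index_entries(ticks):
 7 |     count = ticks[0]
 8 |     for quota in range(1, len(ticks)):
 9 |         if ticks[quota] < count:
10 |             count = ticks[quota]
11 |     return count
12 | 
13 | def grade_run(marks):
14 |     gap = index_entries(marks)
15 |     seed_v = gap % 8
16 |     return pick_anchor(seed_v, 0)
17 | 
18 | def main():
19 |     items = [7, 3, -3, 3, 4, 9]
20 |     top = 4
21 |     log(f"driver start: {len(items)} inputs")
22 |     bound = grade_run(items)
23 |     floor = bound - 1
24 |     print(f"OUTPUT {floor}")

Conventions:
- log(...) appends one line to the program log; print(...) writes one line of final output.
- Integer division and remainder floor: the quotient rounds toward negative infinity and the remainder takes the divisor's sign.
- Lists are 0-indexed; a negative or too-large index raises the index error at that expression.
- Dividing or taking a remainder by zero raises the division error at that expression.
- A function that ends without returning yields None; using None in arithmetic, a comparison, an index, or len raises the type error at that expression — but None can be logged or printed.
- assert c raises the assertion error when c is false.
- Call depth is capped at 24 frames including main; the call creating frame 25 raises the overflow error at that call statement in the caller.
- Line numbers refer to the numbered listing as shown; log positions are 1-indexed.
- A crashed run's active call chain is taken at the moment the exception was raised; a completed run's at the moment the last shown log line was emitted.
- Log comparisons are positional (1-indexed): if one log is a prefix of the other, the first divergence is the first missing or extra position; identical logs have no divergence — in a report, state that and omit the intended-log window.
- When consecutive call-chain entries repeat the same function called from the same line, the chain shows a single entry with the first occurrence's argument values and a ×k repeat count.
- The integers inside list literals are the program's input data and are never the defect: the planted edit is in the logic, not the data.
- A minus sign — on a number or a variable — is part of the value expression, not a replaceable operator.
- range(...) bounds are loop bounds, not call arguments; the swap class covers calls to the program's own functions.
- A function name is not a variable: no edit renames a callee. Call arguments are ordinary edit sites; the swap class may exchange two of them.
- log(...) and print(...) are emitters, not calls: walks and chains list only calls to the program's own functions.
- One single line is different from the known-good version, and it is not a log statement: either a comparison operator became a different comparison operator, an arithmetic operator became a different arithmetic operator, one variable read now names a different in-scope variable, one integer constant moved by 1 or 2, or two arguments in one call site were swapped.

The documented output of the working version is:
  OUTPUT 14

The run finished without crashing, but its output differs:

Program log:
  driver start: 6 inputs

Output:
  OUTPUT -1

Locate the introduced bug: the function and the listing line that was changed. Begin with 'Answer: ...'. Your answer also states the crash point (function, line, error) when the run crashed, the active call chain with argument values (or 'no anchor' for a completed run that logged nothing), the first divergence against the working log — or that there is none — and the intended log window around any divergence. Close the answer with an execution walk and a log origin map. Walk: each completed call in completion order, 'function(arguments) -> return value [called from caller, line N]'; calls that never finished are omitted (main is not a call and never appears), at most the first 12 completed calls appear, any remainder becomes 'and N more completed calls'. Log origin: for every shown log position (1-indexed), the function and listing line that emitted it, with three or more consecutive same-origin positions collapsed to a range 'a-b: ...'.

Answer: the defect is in pick_anchor at line 4.
Core observation: Nothing in the log betrays the bug — only the output does.
Call chain: main.
First divergence: none (the log streams are identical).
Execution walk:
  index_entries([7, 3, -3, 3, 4, 9]) -> -3  [called from grade_run, line 14]
  pick_anchor(0, 0) -> 0  [called from pick_anchor, line 4]
  pick_anchor(1, 0) -> 0  [called from pick_anchor, line 4]
  pick_anchor(2, 0) -> 0  [called from pick_anchor, line 4]
  pick_anchor(3, 0) -> 0  [called from pick_anchor, line 4]
  pick_anchor(4, 0) -> 0  [called from pick_anchor, line 4]
  pick_anchor(5, 0) -> 0  [called from grade_run, line 16]
  grade_run([7, 3, -3, 3, 4, 9]) -> 0  [called from main, line 22]
Origin of each log line:
  1: from main, line 21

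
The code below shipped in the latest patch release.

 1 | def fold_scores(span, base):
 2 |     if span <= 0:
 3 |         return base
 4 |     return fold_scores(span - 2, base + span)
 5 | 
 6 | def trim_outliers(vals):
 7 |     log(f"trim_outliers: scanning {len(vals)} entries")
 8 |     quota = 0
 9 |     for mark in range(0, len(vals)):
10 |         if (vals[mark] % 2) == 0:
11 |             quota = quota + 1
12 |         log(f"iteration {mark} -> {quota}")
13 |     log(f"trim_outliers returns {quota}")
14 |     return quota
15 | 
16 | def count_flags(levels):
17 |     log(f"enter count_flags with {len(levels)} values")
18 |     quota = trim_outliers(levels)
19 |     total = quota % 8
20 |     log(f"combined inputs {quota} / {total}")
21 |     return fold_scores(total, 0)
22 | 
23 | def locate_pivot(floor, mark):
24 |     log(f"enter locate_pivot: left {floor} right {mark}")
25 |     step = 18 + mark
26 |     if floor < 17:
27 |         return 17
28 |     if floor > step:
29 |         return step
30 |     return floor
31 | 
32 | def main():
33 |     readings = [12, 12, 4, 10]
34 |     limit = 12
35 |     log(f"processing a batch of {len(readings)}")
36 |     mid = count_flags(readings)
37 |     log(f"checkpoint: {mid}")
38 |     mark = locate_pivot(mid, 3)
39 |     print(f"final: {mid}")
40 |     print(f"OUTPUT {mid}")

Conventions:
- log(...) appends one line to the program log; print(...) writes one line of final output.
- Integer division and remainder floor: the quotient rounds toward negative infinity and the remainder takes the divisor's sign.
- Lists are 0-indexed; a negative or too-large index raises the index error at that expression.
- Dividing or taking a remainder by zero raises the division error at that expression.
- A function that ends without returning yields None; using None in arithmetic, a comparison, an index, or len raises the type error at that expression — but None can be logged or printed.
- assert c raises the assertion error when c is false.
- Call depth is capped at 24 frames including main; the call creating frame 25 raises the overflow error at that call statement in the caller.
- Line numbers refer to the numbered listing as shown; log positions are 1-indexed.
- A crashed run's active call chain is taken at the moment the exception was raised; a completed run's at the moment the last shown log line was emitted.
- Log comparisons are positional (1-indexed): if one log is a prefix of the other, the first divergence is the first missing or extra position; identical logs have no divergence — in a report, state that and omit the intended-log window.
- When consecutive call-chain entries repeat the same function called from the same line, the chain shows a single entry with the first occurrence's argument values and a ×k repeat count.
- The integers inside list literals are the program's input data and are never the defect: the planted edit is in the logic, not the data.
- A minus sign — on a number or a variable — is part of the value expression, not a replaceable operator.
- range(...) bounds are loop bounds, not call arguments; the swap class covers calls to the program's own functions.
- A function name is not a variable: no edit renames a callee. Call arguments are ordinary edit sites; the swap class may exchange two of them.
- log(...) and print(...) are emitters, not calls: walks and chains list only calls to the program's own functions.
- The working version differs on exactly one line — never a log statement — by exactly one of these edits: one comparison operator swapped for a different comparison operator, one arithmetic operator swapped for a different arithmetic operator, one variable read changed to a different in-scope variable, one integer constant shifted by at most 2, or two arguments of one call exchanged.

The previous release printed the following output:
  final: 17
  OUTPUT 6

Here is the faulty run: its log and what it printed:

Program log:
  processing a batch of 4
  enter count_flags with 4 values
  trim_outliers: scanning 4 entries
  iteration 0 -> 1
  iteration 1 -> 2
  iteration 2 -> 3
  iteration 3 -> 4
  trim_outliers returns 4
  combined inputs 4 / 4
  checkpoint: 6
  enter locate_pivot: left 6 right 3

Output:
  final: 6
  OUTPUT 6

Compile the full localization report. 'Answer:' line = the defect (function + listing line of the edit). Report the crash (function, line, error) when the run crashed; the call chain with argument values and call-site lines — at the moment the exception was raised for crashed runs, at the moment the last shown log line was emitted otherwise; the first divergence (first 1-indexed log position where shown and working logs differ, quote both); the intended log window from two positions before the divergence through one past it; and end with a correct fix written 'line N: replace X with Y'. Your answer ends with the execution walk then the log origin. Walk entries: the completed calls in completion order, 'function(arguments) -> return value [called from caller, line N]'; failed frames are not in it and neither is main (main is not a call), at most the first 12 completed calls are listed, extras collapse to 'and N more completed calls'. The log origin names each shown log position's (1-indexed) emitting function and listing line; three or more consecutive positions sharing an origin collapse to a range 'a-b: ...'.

Answer: the defect is in main at line 39.
Key observation: The two runs log identically and part ways only at the printed values.
Call chain: main -> locate_pivot(6, 3) (called at line 38).
First divergence: none; the two logs match at every position.
Execution walk:
  trim_outliers([12, 12, 4, 10]) -> 4  [called from count_flags, line 18]
  fold_scores(0, 6) -> 6  [called from fold_scores, line 4]
  fold_scores(2, 4) -> 6  [called from fold_scores, line 4]
  fold_scores(4, 0) -> 6  [called from count_flags, line 21]
  count_flags([12, 12, 4, 10]) -> 6  [called from main, line 36]
  locate_pivot(6, 3) -> 17  [called from main, line 38]
Origin of each log line:
  1: from main, line 35
  2: from count_flags, line 17
  3: from trim_outliers, line 7
  4-7: from trim_outliers, line 12
  8: from trim_outliers, line 13
  9: from count_flags, line 20
  10: from main, line 37
  11: from locate_pivot, line 24
A correct fix: line 39: replace `mid` with `mark`.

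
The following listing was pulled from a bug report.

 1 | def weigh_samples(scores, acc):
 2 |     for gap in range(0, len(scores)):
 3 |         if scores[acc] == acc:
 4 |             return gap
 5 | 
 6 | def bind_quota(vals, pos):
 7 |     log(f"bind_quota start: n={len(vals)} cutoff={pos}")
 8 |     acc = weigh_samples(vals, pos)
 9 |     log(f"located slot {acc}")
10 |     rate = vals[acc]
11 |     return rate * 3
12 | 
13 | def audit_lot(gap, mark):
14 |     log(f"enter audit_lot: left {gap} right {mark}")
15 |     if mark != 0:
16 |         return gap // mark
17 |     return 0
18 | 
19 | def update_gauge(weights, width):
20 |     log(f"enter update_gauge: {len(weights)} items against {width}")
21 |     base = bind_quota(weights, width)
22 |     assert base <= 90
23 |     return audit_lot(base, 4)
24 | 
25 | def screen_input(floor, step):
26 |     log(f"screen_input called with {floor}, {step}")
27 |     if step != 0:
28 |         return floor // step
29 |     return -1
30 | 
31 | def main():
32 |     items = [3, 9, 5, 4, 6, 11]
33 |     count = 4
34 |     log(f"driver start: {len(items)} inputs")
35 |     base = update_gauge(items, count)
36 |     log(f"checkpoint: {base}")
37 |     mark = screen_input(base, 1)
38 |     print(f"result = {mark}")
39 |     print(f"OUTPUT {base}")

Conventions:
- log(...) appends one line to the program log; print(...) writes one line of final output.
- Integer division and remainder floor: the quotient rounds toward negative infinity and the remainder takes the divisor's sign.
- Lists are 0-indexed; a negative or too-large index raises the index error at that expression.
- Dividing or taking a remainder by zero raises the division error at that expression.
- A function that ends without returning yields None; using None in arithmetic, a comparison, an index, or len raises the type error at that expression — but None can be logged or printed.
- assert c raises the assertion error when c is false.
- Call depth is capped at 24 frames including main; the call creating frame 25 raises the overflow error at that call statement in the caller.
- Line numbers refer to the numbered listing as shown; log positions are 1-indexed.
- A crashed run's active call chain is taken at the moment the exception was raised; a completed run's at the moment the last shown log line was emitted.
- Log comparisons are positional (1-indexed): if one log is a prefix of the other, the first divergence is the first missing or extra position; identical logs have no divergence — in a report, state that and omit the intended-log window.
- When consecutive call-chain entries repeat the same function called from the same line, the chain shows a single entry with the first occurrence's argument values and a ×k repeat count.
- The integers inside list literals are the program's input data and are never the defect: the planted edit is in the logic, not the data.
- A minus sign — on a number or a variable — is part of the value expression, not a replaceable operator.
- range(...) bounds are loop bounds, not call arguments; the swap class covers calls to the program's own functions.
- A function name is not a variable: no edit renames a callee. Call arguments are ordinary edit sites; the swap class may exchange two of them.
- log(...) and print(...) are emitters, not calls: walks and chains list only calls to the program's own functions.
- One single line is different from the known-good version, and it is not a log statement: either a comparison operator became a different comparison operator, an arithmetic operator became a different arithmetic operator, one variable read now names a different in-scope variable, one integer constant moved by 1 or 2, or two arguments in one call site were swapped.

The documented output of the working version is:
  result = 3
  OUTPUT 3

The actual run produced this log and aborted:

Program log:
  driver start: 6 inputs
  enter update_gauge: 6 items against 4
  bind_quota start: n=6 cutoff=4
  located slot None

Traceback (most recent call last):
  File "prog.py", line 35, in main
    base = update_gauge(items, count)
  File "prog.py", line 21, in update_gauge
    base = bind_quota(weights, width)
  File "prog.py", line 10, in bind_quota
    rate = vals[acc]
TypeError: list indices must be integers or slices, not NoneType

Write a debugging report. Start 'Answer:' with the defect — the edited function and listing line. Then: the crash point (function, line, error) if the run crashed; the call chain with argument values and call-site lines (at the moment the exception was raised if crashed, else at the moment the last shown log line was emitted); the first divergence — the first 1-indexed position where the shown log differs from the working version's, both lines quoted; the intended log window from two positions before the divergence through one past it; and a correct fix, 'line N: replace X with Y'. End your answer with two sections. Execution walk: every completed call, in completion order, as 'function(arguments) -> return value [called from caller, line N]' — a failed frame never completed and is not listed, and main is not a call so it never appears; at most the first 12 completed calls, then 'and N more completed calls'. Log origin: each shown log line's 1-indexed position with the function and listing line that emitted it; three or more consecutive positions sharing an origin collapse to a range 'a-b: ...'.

Answer: the defect is in weigh_samples at line 3.
Key observation: The log first diverges at position 4: the faulty run prints 'located slot None' where the working version prints 'located slot 3'.
Crash: bind_quota, line 10, TypeError.
Call chain: main -> update_gauge([3, 9, 5, 4, 6, 11], 4) (called at line 35) -> bind_quota([3, 9, 5, 4, 6, 11], 4) (called at line 21).
First divergence: position 4; shown 'located slot None' vs intended 'located slot 3'.
Intended log window:
  2: enter update_gauge: 6 items against 4
  3: bind_quota start: n=6 cutoff=4
  4: located slot 3
  5: enter audit_lot: left 12 right 4
Execution walk:
  weigh_samples([3, 9, 5, 4, 6, 11], 4) -> None  [called from bind_quota, line 8]
Log line origins:
  1 — main, line 34
  2 — update_gauge, line 20
  3 — bind_quota, line 7
  4 — bind_quota, line 9
A correct fix: line 3: replace `scores[acc]` with `scores[gap]`.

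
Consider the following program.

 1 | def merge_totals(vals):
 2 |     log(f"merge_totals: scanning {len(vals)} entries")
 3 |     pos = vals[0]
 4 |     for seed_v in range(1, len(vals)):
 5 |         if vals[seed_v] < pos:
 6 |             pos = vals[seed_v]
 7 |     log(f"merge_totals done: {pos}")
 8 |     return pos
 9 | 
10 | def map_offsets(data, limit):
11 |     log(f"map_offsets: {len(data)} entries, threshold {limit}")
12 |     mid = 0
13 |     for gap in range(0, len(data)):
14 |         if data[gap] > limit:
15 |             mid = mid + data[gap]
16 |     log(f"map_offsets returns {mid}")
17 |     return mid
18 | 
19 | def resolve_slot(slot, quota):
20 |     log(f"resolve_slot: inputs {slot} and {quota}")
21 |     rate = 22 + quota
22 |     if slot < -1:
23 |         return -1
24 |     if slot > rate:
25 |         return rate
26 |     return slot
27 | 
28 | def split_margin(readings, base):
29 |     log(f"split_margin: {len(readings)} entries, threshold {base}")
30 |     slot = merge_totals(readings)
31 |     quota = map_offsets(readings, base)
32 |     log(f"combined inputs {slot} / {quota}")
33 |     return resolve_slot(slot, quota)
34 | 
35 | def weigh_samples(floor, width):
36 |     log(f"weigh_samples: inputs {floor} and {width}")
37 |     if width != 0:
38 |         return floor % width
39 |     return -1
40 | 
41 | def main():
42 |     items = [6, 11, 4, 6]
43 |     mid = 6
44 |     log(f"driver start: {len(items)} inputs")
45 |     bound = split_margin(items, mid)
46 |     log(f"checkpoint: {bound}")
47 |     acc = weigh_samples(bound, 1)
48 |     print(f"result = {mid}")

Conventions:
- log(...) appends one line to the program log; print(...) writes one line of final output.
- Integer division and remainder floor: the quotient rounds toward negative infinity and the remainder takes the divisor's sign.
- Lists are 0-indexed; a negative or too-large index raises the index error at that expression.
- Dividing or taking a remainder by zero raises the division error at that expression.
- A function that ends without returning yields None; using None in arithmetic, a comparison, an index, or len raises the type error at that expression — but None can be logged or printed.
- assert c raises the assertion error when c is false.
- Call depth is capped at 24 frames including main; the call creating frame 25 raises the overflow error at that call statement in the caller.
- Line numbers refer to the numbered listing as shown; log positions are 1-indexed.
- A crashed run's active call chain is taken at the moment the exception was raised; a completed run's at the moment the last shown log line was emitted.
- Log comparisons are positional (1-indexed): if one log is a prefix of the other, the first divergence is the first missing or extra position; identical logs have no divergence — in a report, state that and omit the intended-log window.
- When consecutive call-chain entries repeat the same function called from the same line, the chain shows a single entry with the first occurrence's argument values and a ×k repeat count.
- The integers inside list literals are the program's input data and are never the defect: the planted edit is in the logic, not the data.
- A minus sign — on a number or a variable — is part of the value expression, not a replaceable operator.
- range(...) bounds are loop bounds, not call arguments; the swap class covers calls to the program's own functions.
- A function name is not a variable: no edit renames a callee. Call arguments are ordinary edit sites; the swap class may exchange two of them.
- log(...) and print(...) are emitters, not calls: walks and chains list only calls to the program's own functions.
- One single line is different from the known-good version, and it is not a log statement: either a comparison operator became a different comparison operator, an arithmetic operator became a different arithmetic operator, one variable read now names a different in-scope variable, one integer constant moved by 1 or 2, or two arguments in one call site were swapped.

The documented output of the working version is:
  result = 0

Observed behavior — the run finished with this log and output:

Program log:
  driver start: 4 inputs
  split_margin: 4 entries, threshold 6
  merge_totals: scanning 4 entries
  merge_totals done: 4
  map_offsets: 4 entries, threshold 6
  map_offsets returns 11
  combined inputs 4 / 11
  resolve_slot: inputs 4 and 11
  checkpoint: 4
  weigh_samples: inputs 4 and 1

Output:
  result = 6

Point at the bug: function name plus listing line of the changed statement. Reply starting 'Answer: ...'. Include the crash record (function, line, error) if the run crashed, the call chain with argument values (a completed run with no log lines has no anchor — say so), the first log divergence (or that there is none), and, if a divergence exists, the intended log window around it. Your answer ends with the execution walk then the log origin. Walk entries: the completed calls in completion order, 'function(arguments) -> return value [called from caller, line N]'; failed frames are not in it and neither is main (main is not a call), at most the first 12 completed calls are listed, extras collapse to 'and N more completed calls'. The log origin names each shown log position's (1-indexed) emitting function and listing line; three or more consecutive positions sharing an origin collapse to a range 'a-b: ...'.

Answer: the defect is in main at line 48.
Core observation: Log streams are identical — the defect surfaces only in the printed output.
Call chain: main -> weigh_samples(4, 1) (called at line 47).
First divergence: none; the two logs match at every position.
Execution walk:
  merge_totals([6, 11, 4, 6]) -> 4  [called from split_margin, line 30]
  map_offsets([6, 11, 4, 6], 6) -> 11  [called from split_margin, line 31]
  resolve_slot(4, 11) -> 4  [called from split_margin, line 33]
  split_margin([6, 11, 4, 6], 6) -> 4  [called from main, line 45]
  weigh_samples(4, 1) -> 0  [called from main, line 47]
Origin of each log line:
  1: logged in main at line 44
  2: logged in split_margin at line 29
  3: logged in merge_totals at line 2
  4: logged in merge_totals at line 7
  5: logged in map_offsets at line 11
  6: logged in map_offsets at line 16
  7: logged in split_margin at line 32
  8: logged in resolve_slot at line 20
  9: logged in main at line 46
  10: logged in weigh_samples at line 36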